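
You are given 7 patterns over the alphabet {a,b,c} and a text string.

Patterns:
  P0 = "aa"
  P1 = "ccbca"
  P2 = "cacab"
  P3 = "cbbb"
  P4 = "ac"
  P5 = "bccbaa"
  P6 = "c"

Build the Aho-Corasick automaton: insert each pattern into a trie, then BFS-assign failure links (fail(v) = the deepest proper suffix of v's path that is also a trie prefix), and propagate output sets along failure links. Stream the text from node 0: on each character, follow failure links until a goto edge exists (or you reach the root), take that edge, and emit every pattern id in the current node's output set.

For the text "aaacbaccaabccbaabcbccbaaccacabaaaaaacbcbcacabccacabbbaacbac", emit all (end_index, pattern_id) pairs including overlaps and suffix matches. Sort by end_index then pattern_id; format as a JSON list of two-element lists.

Build:
Trie nodes:
  0='ε' goto a→1 b→16 c→3
  1='a' goto a→2 c→15
  2='aa' goto ·  [P0 ends]
  3='c' goto a→8 b→12 c→4  [P6 ends]
  4='cc' goto b→5
  5='ccb' goto c→6
  6='ccbc' goto a→7
  7='ccbca' goto ·  [P1 ends]
  8='ca' goto c→9
  9='cac' goto a→10
  10='caca' goto b→11
  11='cacab' goto ·  [P2 ends]
  12='cb' goto b→13
  13='cbb' goto b→14
  14='cbbb' goto ·  [P3 ends]
  15='ac' goto ·  [P4 ends]
  16='b' goto c→17
  17='bc' goto c→18
  18='bcc' goto b→19
  19='bccb' goto a→20
  20='bccba' goto a→21
  21='bccbaa' goto ·  [P5 ends]

BFS fail/out derivation:
  n1('a'): parent n0 fail=0; on 'a' 0 → fail=0;  out ∅∪∅=∅
  n3('c'): parent n0 fail=0; on 'c' 0 → fail=0;  out {6}∪∅={6}
  n16('b'): parent n0 fail=0; on 'b' 0 → fail=0;  out ∅∪∅=∅
  n2('aa'): parent n1 fail=0; on 'a' 0 → fail=1;  out {0}∪∅={0}
  n4('cc'): parent n3 fail=0; on 'c' 0 → fail=3;  out ∅∪{6}={6}
  n8('ca'): parent n3 fail=0; on 'a' 0 → fail=1;  out ∅∪∅=∅
  n12('cb'): parent n3 fail=0; on 'b' 0 → fail=16;  out ∅∪∅=∅
  n15('ac'): parent n1 fail=0; on 'c' 0 → fail=3;  out {4}∪{6}={4,6}
  n17('bc'): parent n16 fail=0; on 'c' 0 → fail=3;  out ∅∪{6}={6}
  n5('ccb'): parent n4 fail=3; on 'b' 3 → fail=12;  out ∅∪∅=∅
  n9('cac'): parent n8 fail=1; on 'c' 1 → fail=15;  out ∅∪{4,6}={4,6}
  n13('cbb'): parent n12 fail=16; on 'b' 16→0 → fail=16;  out ∅∪∅=∅
  n18('bcc'): parent n17 fail=3; on 'c' 3 → fail=4;  out ∅∪{6}={6}
  n6('ccbc'): parent n5 fail=12; on 'c' 12→16 → fail=17;  out ∅∪{6}={6}
  n10('caca'): parent n9 fail=15; on 'a' 15→3 → fail=8;  out ∅∪∅=∅
  n14('cbbb'): parent n13 fail=16; on 'b' 16→0 → fail=16;  out {3}∪∅={3}
  n19('bccb'): parent n18 fail=4; on 'b' 4 → fail=5;  out ∅∪∅=∅
  n7('ccbca'): parent n6 fail=17; on 'a' 17→3 → fail=8;  out {1}∪∅={1}
  n11('cacab'): parent n10 fail=8; on 'b' 8→1→0 → fail=16;  out {2}∪∅={2}
  n20('bccba'): parent n19 fail=5; on 'a' 5→12→16→0 → fail=1;  out ∅∪∅=∅
  n21('bccbaa'): parent n20 fail=1; on 'a' 1 → fail=2;  out {5}∪{0}={0,5}

Text stream:
pos 0 'a': at 1
pos 1 'a': at 2  → match P0@[0:1]
pos 2 'a': at 2 (via fail)  → match P0@[1:2]
pos 3 'c': at 15 (via fail)  → match P4@[2:3],P6@[3:3]
pos 4 'b': at 12 (via fail)
pos 5 'a': at 1 (via fail)
pos 6 'c': at 15  → match P4@[5:6],P6@[6:6]
pos 7 'c': at 4 (via fail)  → match P6@[7:7]
pos 8 'a': at 8 (via fail)
pos 9 'a': at 2 (via fail)  → match P0@[8:9]
pos 10 'b': at 16 (via fail)
pos 11 'c': at 17  → match P6@[11:11]
pos 12 'c': at 18  → match P6@[12:12]
pos 13 'b': at 19
pos 14 'a': at 20
pos 15 'a': at 21  → match P0@[14:15],P5@[10:15]
pos 16 'b': at 16 (via fail)
pos 17 'c': at 17  → match P6@[17:17]
pos 18 'b': at 12 (via fail)
pos 19 'c': at 17 (via fail)  → match P6@[19:19]
pos 20 'c': at 18  → match P6@[20:20]
pos 21 'b': at 19
pos 22 'a': at 20
pos 23 'a': at 21  → match P0@[22:23],P5@[18:23]
pos 24 'c': at 15 (via fail)  → match P4@[23:24],P6@[24:24]
pos 25 'c': at 4 (via fail)  → match P6@[25:25]
pos 26 'a': at 8 (via fail)
pos 27 'c': at 9  → match P4@[26:27],P6@[27:27]
pos 28 'a': at 10
pos 29 'b': at 11  → match P2@[25:29]
pos 30 'a': at 1 (via fail)
pos 31 'a': at 2  → match P0@[30:31]
pos 32 'a': at 2 (via fail)  → match P0@[31:32]
pos 33 'a': at 2 (via fail)  → match P0@[32:33]
pos 34 'a': at 2 (via fail)  → match P0@[33:34]
pos 35 'a': at 2 (via fail)  → match P0@[34:35]
pos 36 'c': at 15 (via fail)  → match P4@[35:36],P6@[36:36]
pos 37 'b': at 12 (via fail)
pos 38 'c': at 17 (via fail)  → match P6@[38:38]
pos 39 'b': at 12 (via fail)
pos 40 'c': at 17 (via fail)  → match P6@[40:40]
pos 41 'a': at 8 (via fail)
pos 42 'c': at 9  → match P4@[41:42],P6@[42:42]
pos 43 'a': at 10
pos 44 'b': at 11  → match P2@[40:44]
pos 45 'c': at 17 (via fail)  → match P6@[45:45]
pos 46 'c': at 18  → match P6@[46:46]
pos 47 'a': at 8 (via fail)
pos 48 'c': at 9  → match P4@[47:48],P6@[48:48]
pos 49 'a': at 10
pos 50 'b': at 11  → match P2@[46:50]
pos 51 'b': at 16 (via fail)
pos 52 'b': at 16 (via fail)
pos 53 'a': at 1 (via fail)
pos 54 'a': at 2  → match P0@[53:54]
pos 55 'c': at 15 (via fail)  → match P4@[54:55],P6@[55:55]
pos 56 'b': at 12 (via fail)
pos 57 'a': at 1 (via fail)
pos 58 'c': at 15  → match P4@[57:58],P6@[58:58]

All matches (sorted): [[1,0],[2,0],[3,4],[3,6],[6,4],[6,6],[7,6],[9,0],[11,6],[12,6],[15,0],[15,5],[17,6],[19,6],[20,6],[23,0],[23,5],[24,4],[24,6],[25,6],[27,4],[27,6],[29,2],[31,0],[32,0],[33,0],[34,0],[35,0],[36,4],[36,6],[38,6],[40,6],[42,4],[42,6],[44,2],[45,6],[46,6],[48,4],[48,6],[50,2],[54,0],[55,4],[55,6],[58,4],[58,6]]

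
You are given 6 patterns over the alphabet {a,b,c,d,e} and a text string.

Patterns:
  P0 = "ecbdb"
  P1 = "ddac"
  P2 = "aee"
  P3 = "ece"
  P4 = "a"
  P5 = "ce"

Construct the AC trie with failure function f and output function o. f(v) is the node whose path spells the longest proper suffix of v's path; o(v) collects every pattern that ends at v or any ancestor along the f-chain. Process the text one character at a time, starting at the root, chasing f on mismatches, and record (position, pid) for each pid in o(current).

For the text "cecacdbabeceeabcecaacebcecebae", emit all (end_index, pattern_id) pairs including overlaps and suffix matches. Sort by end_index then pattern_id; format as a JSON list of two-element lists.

Construct AC machine:
Trie nodes:
  n0 'ε': a→10 c→14 d→6 e→1
  n1 'e': c→2
  n2 'ec': b→3 e→13
  n3 'ecb': d→4
  n4 'ecbd': b→5
  n5 'ecbdb': ·  [P0 ends]
  n6 'd': d→7
  n7 'dd': a→8
  n8 'dda': c→9
  n9 'ddac': ·  [P1 ends]
  n10 'a': e→11  [P4 ends]
  n11 'ae': e→12
  n12 'aee': ·  [P2 ends]
  n13 'ece': ·  [P3 ends]
  n14 'c': e→15
  n15 'ce': ·  [P5 ends]

Failure links (BFS by depth):
  fail(1) 'e': from fail(0)=0 chase 'e': 0 ⇒ 0;  out=∅∪out(0)=∅
  fail(6) 'd': from fail(0)=0 chase 'd': 0 ⇒ 0;  out=∅∪out(0)=∅
  fail(10) 'a': from fail(0)=0 chase 'a': 0 ⇒ 0;  out={4}∪out(0)={4}
  fail(14) 'c': from fail(0)=0 chase 'c': 0 ⇒ 0;  out=∅∪out(0)=∅
  fail(2) 'ec': from fail(1)=0 chase 'c': 0 ⇒ 14;  out=∅∪out(14)=∅
  fail(7) 'dd': from fail(6)=0 chase 'd': 0 ⇒ 6;  out=∅∪out(6)=∅
  fail(11) 'ae': from fail(10)=0 chase 'e': 0 ⇒ 1;  out=∅∪out(1)=∅
  fail(15) 'ce': from fail(14)=0 chase 'e': 0 ⇒ 1;  out={5}∪out(1)={5}
  fail(3) 'ecb': from fail(2)=14 chase 'b': 14→0 ⇒ 0;  out=∅∪out(0)=∅
  fail(8) 'dda': from fail(7)=6 chase 'a': 6→0 ⇒ 10;  out=∅∪out(10)={4}
  fail(12) 'aee': from fail(11)=1 chase 'e': 1→0 ⇒ 1;  out={2}∪out(1)={2}
  fail(13) 'ece': from fail(2)=14 chase 'e': 14 ⇒ 15;  out={3}∪out(15)={3,5}
  fail(4) 'ecbd': from fail(3)=0 chase 'd': 0 ⇒ 6;  out=∅∪out(6)=∅
  fail(9) 'ddac': from fail(8)=10 chase 'c': 10→0 ⇒ 14;  out={1}∪out(14)={1}
  fail(5) 'ecbdb': from fail(4)=6 chase 'b': 6→0 ⇒ 0;  out={0}∪out(0)={0}

Scan:
pos 0 'c': at 14
pos 1 'e': at 15  → match P5@[0:1]
pos 2 'c': at 2 (fail-walked)
pos 3 'a': at 10 (fail-walked)  → match P4@[3:3]
pos 4 'c': at 14 (fail-walked)
pos 5 'd': at 6 (fail-walked)
pos 6 'b': at 0 (fail-walked)
pos 7 'a': at 10  → match P4@[7:7]
pos 8 'b': at 0 (fail-walked)
pos 9 'e': at 1
pos 10 'c': at 2
pos 11 'e': at 13  → match P3@[9:11],P5@[10:11]
pos 12 'e': at 1 (fail-walked)
pos 13 'a': at 10 (fail-walked)  → match P4@[13:13]
pos 14 'b': at 0 (fail-walked)
pos 15 'c': at 14
pos 16 'e': at 15  → match P5@[15:16]
pos 17 'c': at 2 (fail-walked)
pos 18 'a': at 10 (fail-walked)  → match P4@[18:18]
pos 19 'a': at 10 (fail-walked)  → match P4@[19:19]
pos 20 'c': at 14 (fail-walked)
pos 21 'e': at 15  → match P5@[20:21]
pos 22 'b': at 0 (fail-walked)
pos 23 'c': at 14
pos 24 'e': at 15  → match P5@[23:24]
pos 25 'c': at 2 (fail-walked)
pos 26 'e': at 13  → match P3@[24:26],P5@[25:26]
pos 27 'b': at 0 (fail-walked)
pos 28 'a': at 10  → match P4@[28:28]
pos 29 'e': at 11

Result: [[1,5],[3,4],[7,4],[11,3],[11,5],[13,4],[16,5],[18,4],[19,4],[21,5],[24,5],[26,3],[26,5],[28,4]]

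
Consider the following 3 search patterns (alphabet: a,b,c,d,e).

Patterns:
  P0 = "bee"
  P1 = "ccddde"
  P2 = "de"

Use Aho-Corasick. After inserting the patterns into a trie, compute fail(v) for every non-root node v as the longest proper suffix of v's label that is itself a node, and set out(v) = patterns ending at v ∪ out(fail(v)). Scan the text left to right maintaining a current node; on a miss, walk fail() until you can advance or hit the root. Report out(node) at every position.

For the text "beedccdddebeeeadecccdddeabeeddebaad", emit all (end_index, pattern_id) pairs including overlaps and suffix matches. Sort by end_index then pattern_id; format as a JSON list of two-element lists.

Build automaton:
Trie nodes:
  n0 'ε': b→1 c→4 d→10
  n1 'b': e→2
  n2 'be': e→3
  n3 'bee': ·  ←P0
  n4 'c': c→5
  n5 'cc': d→6
  n6 'ccd': d→7
  n7 'ccdd': d→8
  n8 'ccddd': e→9
  n9 'ccddde': ·  ←P1
  n10 'd': e→11
  n11 'de': ·  ←P2

BFS fail/out derivation:
  n1('b'): parent n0 fail=0; on 'b' 0 → fail=0;  out ∅∪∅=∅
  n4('c'): parent n0 fail=0; on 'c' 0 → fail=0;  out ∅∪∅=∅
  n10('d'): parent n0 fail=0; on 'd' 0 → fail=0;  out ∅∪∅=∅
  n2('be'): parent n1 fail=0; on 'e' 0 → fail=0;  out ∅∪∅=∅
  n5('cc'): parent n4 fail=0; on 'c' 0 → fail=4;  out ∅∪∅=∅
  n11('de'): parent n10 fail=0; on 'e' 0 → fail=0;  out {2}∪∅={2}
  n3('bee'): parent n2 fail=0; on 'e' 0 → fail=0;  out {0}∪∅={0}
  n6('ccd'): parent n5 fail=4; on 'd' 4→0 → fail=10;  out ∅∪∅=∅
  n7('ccdd'): parent n6 fail=10; on 'd' 10→0 → fail=10;  out ∅∪∅=∅
  n8('ccddd'): parent n7 fail=10; on 'd' 10→0 → fail=10;  out ∅∪∅=∅
  n9('ccddde'): parent n8 fail=10; on 'e' 10 → fail=11;  out {1}∪{2}={1,2}

Scan:
[0] read 'b'  n0⇒n1
[1] read 'e'  n1⇒n2
[2] read 'e'  n2⇒n3  ** P0@[0:2]
[3] read 'd'  n3⇒n10 (fail-walked)
[4] read 'c'  n10⇒n4 (fail-walked)
[5] read 'c'  n4⇒n5
[6] read 'd'  n5⇒n6
[7] read 'd'  n6⇒n7
[8] read 'd'  n7⇒n8
[9] read 'e'  n8⇒n9  ** P1@[4:9],P2@[8:9]
[10] read 'b'  n9⇒n1 (fail-walked)
[11] read 'e'  n1⇒n2
[12] read 'e'  n2⇒n3  ** P0@[10:12]
[13] read 'e'  n3⇒n0 (fail-walked)
[14] read 'a'  n0⇒n0
[15] read 'd'  n0⇒n10
[16] read 'e'  n10⇒n11  ** P2@[15:16]
[17] read 'c'  n11⇒n4 (fail-walked)
[18] read 'c'  n4⇒n5
[19] read 'c'  n5⇒n5 (fail-walked)
[20] read 'd'  n5⇒n6
[21] read 'd'  n6⇒n7
[22] read 'd'  n7⇒n8
[23] read 'e'  n8⇒n9  ** P1@[18:23],P2@[22:23]
[24] read 'a'  n9⇒n0 (fail-walked)
[25] read 'b'  n0⇒n1
[26] read 'e'  n1⇒n2
[27] read 'e'  n2⇒n3  ** P0@[25:27]
[28] read 'd'  n3⇒n10 (fail-walked)
[29] read 'd'  n10⇒n10 (fail-walked)
[30] read 'e'  n10⇒n11  ** P2@[29:30]
[31] read 'b'  n11⇒n1 (fail-walked)
[32] read 'a'  n1⇒n0 (fail-walked)
[33] read 'a'  n0⇒n0
[34] read 'd'  n0⇒n10

Result: [[2,0],[9,1],[9,2],[12,0],[16,2],[23,1],[23,2],[27,0],[30,2]]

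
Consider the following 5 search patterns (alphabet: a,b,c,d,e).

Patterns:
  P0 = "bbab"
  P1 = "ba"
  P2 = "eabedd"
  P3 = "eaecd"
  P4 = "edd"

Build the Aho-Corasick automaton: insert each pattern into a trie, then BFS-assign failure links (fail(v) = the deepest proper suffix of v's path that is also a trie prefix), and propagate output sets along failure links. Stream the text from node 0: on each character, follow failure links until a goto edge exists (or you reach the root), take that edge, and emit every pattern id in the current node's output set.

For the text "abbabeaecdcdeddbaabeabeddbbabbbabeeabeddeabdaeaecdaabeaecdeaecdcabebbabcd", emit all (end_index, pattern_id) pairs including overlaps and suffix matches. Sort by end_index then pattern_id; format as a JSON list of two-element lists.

Build automaton:
Trie (insert patterns):
  0='ε' goto b→1 e→6
  1='b' goto a→5 b→2
  2='bb' goto a→3
  3='bba' goto b→4
  4='bbab' goto ·  ←P0
  5='ba' goto ·  ←P1
  6='e' goto a→7 d→15
  7='ea' goto b→8 e→12
  8='eab' goto e→9
  9='eabe' goto d→10
  10='eabed' goto d→11
  11='eabedd' goto ·  ←P2
  12='eae' goto c→13
  13='eaec' goto d→14
  14='eaecd' goto ·  ←P3
  15='ed' goto d→16
  16='edd' goto ·  ←P4

Failure links (BFS by depth):
  n1('b'): parent n0 fail=0; on 'b' 0 → fail=0;  out ∅∪∅=∅
  n6('e'): parent n0 fail=0; on 'e' 0 → fail=0;  out ∅∪∅=∅
  n2('bb'): parent n1 fail=0; on 'b' 0 → fail=1;  out ∅∪∅=∅
  n5('ba'): parent n1 fail=0; on 'a' 0 → fail=0;  out {1}∪∅={1}
  n7('ea'): parent n6 fail=0; on 'a' 0 → fail=0;  out ∅∪∅=∅
  n15('ed'): parent n6 fail=0; on 'd' 0 → fail=0;  out ∅∪∅=∅
  n3('bba'): parent n2 fail=1; on 'a' 1 → fail=5;  out ∅∪{1}={1}
  n8('eab'): parent n7 fail=0; on 'b' 0 → fail=1;  out ∅∪∅=∅
  n12('eae'): parent n7 fail=0; on 'e' 0 → fail=6;  out ∅∪∅=∅
  n16('edd'): parent n15 fail=0; on 'd' 0 → fail=0;  out {4}∪∅={4}
  n4('bbab'): parent n3 fail=5; on 'b' 5→0 → fail=1;  out {0}∪∅={0}
  n9('eabe'): parent n8 fail=1; on 'e' 1→0 → fail=6;  out ∅∪∅=∅
  n13('eaec'): parent n12 fail=6; on 'c' 6→0 → fail=0;  out ∅∪∅=∅
  n10('eabed'): parent n9 fail=6; on 'd' 6 → fail=15;  out ∅∪∅=∅
  n14('eaecd'): parent n13 fail=0; on 'd' 0 → fail=0;  out {3}∪∅={3}
  n11('eabedd'): parent n10 fail=15; on 'd' 15 → fail=16;  out {2}∪{4}={2,4}

Run:
[0] read 'a'  n0⇒n0
[1] read 'b'  n0⇒n1
[2] read 'b'  n1⇒n2
[3] read 'a'  n2⇒n3  ** P1@[2:3]
[4] read 'b'  n3⇒n4  ** P0@[1:4]
[5] read 'e'  n4⇒n6 ·f
[6] read 'a'  n6⇒n7
[7] read 'e'  n7⇒n12
[8] read 'c'  n12⇒n13
[9] read 'd'  n13⇒n14  ** P3@[5:9]
[10] read 'c'  n14⇒n0 ·f
[11] read 'd'  n0⇒n0
[12] read 'e'  n0⇒n6
[13] read 'd'  n6⇒n15
[14] read 'd'  n15⇒n16  ** P4@[12:14]
[15] read 'b'  n16⇒n1 ·f
[16] read 'a'  n1⇒n5  ** P1@[15:16]
[17] read 'a'  n5⇒n0 ·f
[18] read 'b'  n0⇒n1
[19] read 'e'  n1⇒n6 ·f
[20] read 'a'  n6⇒n7
[21] read 'b'  n7⇒n8
[22] read 'e'  n8⇒n9
[23] read 'd'  n9⇒n10
[24] read 'd'  n10⇒n11  ** P2@[19:24],P4@[22:24]
[25] read 'b'  n11⇒n1 ·f
[26] read 'b'  n1⇒n2
[27] read 'a'  n2⇒n3  ** P1@[26:27]
[28] read 'b'  n3⇒n4  ** P0@[25:28]
[29] read 'b'  n4⇒n2 ·f
[30] read 'b'  n2⇒n2 ·f
[31] read 'a'  n2⇒n3  ** P1@[30:31]
[32] read 'b'  n3⇒n4  ** P0@[29:32]
[33] read 'e'  n4⇒n6 ·f
[34] read 'e'  n6⇒n6 ·f
[35] read 'a'  n6⇒n7
[36] read 'b'  n7⇒n8
[37] read 'e'  n8⇒n9
[38] read 'd'  n9⇒n10
[39] read 'd'  n10⇒n11  ** P2@[34:39],P4@[37:39]
[40] read 'e'  n11⇒n6 ·f
[41] read 'a'  n6⇒n7
[42] read 'b'  n7⇒n8
[43] read 'd'  n8⇒n0 ·f
[44] read 'a'  n0⇒n0
[45] read 'e'  n0⇒n6
[46] read 'a'  n6⇒n7
[47] read 'e'  n7⇒n12
[48] read 'c'  n12⇒n13
[49] read 'd'  n13⇒n14  ** P3@[45:49]
[50] read 'a'  n14⇒n0 ·f
[51] read 'a'  n0⇒n0
[52] read 'b'  n0⇒n1
[53] read 'e'  n1⇒n6 ·f
[54] read 'a'  n6⇒n7
[55] read 'e'  n7⇒n12
[56] read 'c'  n12⇒n13
[57] read 'd'  n13⇒n14  ** P3@[53:57]
[58] read 'e'  n14⇒n6 ·f
[59] read 'a'  n6⇒n7
[60] read 'e'  n7⇒n12
[61] read 'c'  n12⇒n13
[62] read 'd'  n13⇒n14  ** P3@[58:62]
[63] read 'c'  n14⇒n0 ·f
[64] read 'a'  n0⇒n0
[65] read 'b'  n0⇒n1
[66] read 'e'  n1⇒n6 ·f
[67] read 'b'  n6⇒n1 ·f
[68] read 'b'  n1⇒n2
[69] read 'a'  n2⇒n3  ** P1@[68:69]
[70] read 'b'  n3⇒n4  ** P0@[67:70]
[71] read 'c'  n4⇒n0 ·f
[72] read 'd'  n0⇒n0

Result: [[3,1],[4,0],[9,3],[14,4],[16,1],[24,2],[24,4],[27,1],[28,0],[31,1],[32,0],[39,2],[39,4],[49,3],[57,3],[62,3],[69,1],[70,0]]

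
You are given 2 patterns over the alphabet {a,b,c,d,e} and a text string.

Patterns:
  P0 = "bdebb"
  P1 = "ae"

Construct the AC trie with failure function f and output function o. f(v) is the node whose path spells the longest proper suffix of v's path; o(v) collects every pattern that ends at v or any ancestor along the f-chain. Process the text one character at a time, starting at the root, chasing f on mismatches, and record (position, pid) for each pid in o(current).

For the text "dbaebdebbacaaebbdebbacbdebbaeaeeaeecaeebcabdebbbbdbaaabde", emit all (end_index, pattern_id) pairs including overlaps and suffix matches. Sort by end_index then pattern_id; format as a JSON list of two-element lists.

Build automaton:
Trie (insert patterns):
  n0 'ε': a→6 b→1
  n1 'b': d→2
  n2 'bd': e→3
  n3 'bde': b→4
  n4 'bdeb': b→5
  n5 'bdebb': ·  ←P0
  n6 'a': e→7
  n7 'ae': ·  ←P1

Failure links (BFS by depth):
  fail(1) 'b': from fail(0)=0 chase 'b': 0 ⇒ 0;  out=∅∪out(0)=∅
  fail(6) 'a': from fail(0)=0 chase 'a': 0 ⇒ 0;  out=∅∪out(0)=∅
  fail(2) 'bd': from fail(1)=0 chase 'd': 0 ⇒ 0;  out=∅∪out(0)=∅
  fail(7) 'ae': from fail(6)=0 chase 'e': 0 ⇒ 0;  out={1}∪out(0)={1}
  fail(3) 'bde': from fail(2)=0 chase 'e': 0 ⇒ 0;  out=∅∪out(0)=∅
  fail(4) 'bdeb': from fail(3)=0 chase 'b': 0 ⇒ 1;  out=∅∪out(1)=∅
  fail(5) 'bdebb': from fail(4)=1 chase 'b': 1→0 ⇒ 1;  out={0}∪out(1)={0}

Run:
pos 0 'd': at 0
pos 1 'b': at 1
pos 2 'a': at 6 ·f
pos 3 'e': at 7  ** P1@[2:3]
pos 4 'b': at 1 ·f
pos 5 'd': at 2
pos 6 'e': at 3
pos 7 'b': at 4
pos 8 'b': at 5  ** P0@[4:8]
pos 9 'a': at 6 ·f
pos 10 'c': at 0 ·f
pos 11 'a': at 6
pos 12 'a': at 6 ·f
pos 13 'e': at 7  ** P1@[12:13]
pos 14 'b': at 1 ·f
pos 15 'b': at 1 ·f
pos 16 'd': at 2
pos 17 'e': at 3
pos 18 'b': at 4
pos 19 'b': at 5  ** P0@[15:19]
pos 20 'a': at 6 ·f
pos 21 'c': at 0 ·f
pos 22 'b': at 1
pos 23 'd': at 2
pos 24 'e': at 3
pos 25 'b': at 4
pos 26 'b': at 5  ** P0@[22:26]
pos 27 'a': at 6 ·f
pos 28 'e': at 7  ** P1@[27:28]
pos 29 'a': at 6 ·f
pos 30 'e': at 7  ** P1@[29:30]
pos 31 'e': at 0 ·f
pos 32 'a': at 6
pos 33 'e': at 7  ** P1@[32:33]
pos 34 'e': at 0 ·f
pos 35 'c': at 0
pos 36 'a': at 6
pos 37 'e': at 7  ** P1@[36:37]
pos 38 'e': at 0 ·f
pos 39 'b': at 1
pos 40 'c': at 0 ·f
pos 41 'a': at 6
pos 42 'b': at 1 ·f
pos 43 'd': at 2
pos 44 'e': at 3
pos 45 'b': at 4
pos 46 'b': at 5  ** P0@[42:46]
pos 47 'b': at 1 ·f
pos 48 'b': at 1 ·f
pos 49 'd': at 2
pos 50 'b': at 1 ·f
pos 51 'a': at 6 ·f
pos 52 'a': at 6 ·f
pos 53 'a': at 6 ·f
pos 54 'b': at 1 ·f
pos 55 'd': at 2
pos 56 'e': at 3

All matches (sorted): [[3,1],[8,0],[13,1],[19,0],[26,0],[28,1],[30,1],[33,1],[37,1],[46,0]]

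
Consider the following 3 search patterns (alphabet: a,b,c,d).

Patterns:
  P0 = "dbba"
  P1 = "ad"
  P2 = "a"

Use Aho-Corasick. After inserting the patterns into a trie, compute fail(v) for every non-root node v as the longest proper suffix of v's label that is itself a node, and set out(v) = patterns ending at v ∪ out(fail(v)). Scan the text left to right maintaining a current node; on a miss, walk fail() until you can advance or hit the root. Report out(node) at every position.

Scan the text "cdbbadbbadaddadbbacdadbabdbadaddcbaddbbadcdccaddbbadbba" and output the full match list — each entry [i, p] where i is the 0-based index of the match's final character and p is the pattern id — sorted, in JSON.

Build automaton:
Trie nodes:
  0='ε' goto a→5 d→1
  1='d' goto b→2
  2='db' goto b→3
  3='dbb' goto a→4
  4='dbba' goto ·  [P0 ends]
  5='a' goto d→6  [P2 ends]
  6='ad' goto ·  [P1 ends]

Failure links (BFS by depth):
  n1('d'): parent n0 fail=0; on 'd' 0 → fail=0;  out ∅∪∅=∅
  n5('a'): parent n0 fail=0; on 'a' 0 → fail=0;  out {2}∪∅={2}
  n2('db'): parent n1 fail=0; on 'b' 0 → fail=0;  out ∅∪∅=∅
  n6('ad'): parent n5 fail=0; on 'd' 0 → fail=1;  out {1}∪∅={1}
  n3('dbb'): parent n2 fail=0; on 'b' 0 → fail=0;  out ∅∪∅=∅
  n4('dbba'): parent n3 fail=0; on 'a' 0 → fail=5;  out {0}∪{2}={0,2}

Text stream:
i=0 'c': node 0→0
i=1 'd': node 0→1
i=2 'b': node 1→2
i=3 'b': node 2→3
i=4 'a': node 3→4  emit P0@[1:4],P2@[4:4]
i=5 'd': node 4→6 (fail-walked)  emit P1@[4:5]
i=6 'b': node 6→2 (fail-walked)
i=7 'b': node 2→3
i=8 'a': node 3→4  emit P0@[5:8],P2@[8:8]
i=9 'd': node 4→6 (fail-walked)  emit P1@[8:9]
i=10 'a': node 6→5 (fail-walked)  emit P2@[10:10]
i=11 'd': node 5→6  emit P1@[10:11]
i=12 'd': node 6→1 (fail-walked)
i=13 'a': node 1→5 (fail-walked)  emit P2@[13:13]
i=14 'd': node 5→6  emit P1@[13:14]
i=15 'b': node 6→2 (fail-walked)
i=16 'b': node 2→3
i=17 'a': node 3→4  emit P0@[14:17],P2@[17:17]
i=18 'c': node 4→0 (fail-walked)
i=19 'd': node 0→1
i=20 'a': node 1→5 (fail-walked)  emit P2@[20:20]
i=21 'd': node 5→6  emit P1@[20:21]
i=22 'b': node 6→2 (fail-walked)
i=23 'a': node 2→5 (fail-walked)  emit P2@[23:23]
i=24 'b': node 5→0 (fail-walked)
i=25 'd': node 0→1
i=26 'b': node 1→2
i=27 'a': node 2→5 (fail-walked)  emit P2@[27:27]
i=28 'd': node 5→6  emit P1@[27:28]
i=29 'a': node 6→5 (fail-walked)  emit P2@[29:29]
i=30 'd': node 5→6  emit P1@[29:30]
i=31 'd': node 6→1 (fail-walked)
i=32 'c': node 1→0 (fail-walked)
i=33 'b': node 0→0
i=34 'a': node 0→5  emit P2@[34:34]
i=35 'd': node 5→6  emit P1@[34:35]
i=36 'd': node 6→1 (fail-walked)
i=37 'b': node 1→2
i=38 'b': node 2→3
i=39 'a': node 3→4  emit P0@[36:39],P2@[39:39]
i=40 'd': node 4→6 (fail-walked)  emit P1@[39:40]
i=41 'c': node 6→0 (fail-walked)
i=42 'd': node 0→1
i=43 'c': node 1→0 (fail-walked)
i=44 'c': node 0→0
i=45 'a': node 0→5  emit P2@[45:45]
i=46 'd': node 5→6  emit P1@[45:46]
i=47 'd': node 6→1 (fail-walked)
i=48 'b': node 1→2
i=49 'b': node 2→3
i=50 'a': node 3→4  emit P0@[47:50],P2@[50:50]
i=51 'd': node 4→6 (fail-walked)  emit P1@[50:51]
i=52 'b': node 6→2 (fail-walked)
i=53 'b': node 2→3
i=54 'a': node 3→4  emit P0@[51:54],P2@[54:54]

All matches (sorted): [[4,0],[4,2],[5,1],[8,0],[8,2],[9,1],[10,2],[11,1],[13,2],[14,1],[17,0],[17,2],[20,2],[21,1],[23,2],[27,2],[28,1],[29,2],[30,1],[34,2],[35,1],[39,0],[39,2],[40,1],[45,2],[46,1],[50,0],[50,2],[51,1],[54,0],[54,2]]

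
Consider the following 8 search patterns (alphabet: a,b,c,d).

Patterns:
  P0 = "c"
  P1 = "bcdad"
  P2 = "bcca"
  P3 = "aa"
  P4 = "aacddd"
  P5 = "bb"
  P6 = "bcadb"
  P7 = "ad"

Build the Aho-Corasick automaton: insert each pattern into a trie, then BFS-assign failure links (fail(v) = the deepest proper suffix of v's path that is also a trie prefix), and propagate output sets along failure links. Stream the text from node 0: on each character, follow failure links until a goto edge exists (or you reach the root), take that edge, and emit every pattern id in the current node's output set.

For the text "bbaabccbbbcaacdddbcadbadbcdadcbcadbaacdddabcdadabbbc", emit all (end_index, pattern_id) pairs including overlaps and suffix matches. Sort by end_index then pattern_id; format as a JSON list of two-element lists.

Build automaton:
Trie (insert patterns):
  0='ε' goto a→9 b→2 c→1
  1='c' goto ·  [P0 ends]
  2='b' goto b→15 c→3
  3='bc' goto a→16 c→7 d→4
  4='bcd' goto a→5
  5='bcda' goto d→6
  6='bcdad' goto ·  [P1 ends]
  7='bcc' goto a→8
  8='bcca' goto ·  [P2 ends]
  9='a' goto a→10 d→19
  10='aa' goto c→11  [P3 ends]
  11='aac' goto d→12
  12='aacd' goto d→13
  13='aacdd' goto d→14
  14='aacddd' goto ·  [P4 ends]
  15='bb' goto ·  [P5 ends]
  16='bca' goto d→17
  17='bcad' goto b→18
  18='bcadb' goto ·  [P6 ends]
  19='ad' goto ·  [P7 ends]

Failure links (BFS by depth):
  n1('c'): parent n0 fail=0; on 'c' 0 → fail=0;  out {0}∪∅={0}
  n2('b'): parent n0 fail=0; on 'b' 0 → fail=0;  out ∅∪∅=∅
  n9('a'): parent n0 fail=0; on 'a' 0 → fail=0;  out ∅∪∅=∅
  n3('bc'): parent n2 fail=0; on 'c' 0 → fail=1;  out ∅∪{0}={0}
  n10('aa'): parent n9 fail=0; on 'a' 0 → fail=9;  out {3}∪∅={3}
  n15('bb'): parent n2 fail=0; on 'b' 0 → fail=2;  out {5}∪∅={5}
  n19('ad'): parent n9 fail=0; on 'd' 0 → fail=0;  out {7}∪∅={7}
  n4('bcd'): parent n3 fail=1; on 'd' 1→0 → fail=0;  out ∅∪∅=∅
  n7('bcc'): parent n3 fail=1; on 'c' 1→0 → fail=1;  out ∅∪{0}={0}
  n11('aac'): parent n10 fail=9; on 'c' 9→0 → fail=1;  out ∅∪{0}={0}
  n16('bca'): parent n3 fail=1; on 'a' 1→0 → fail=9;  out ∅∪∅=∅
  n5('bcda'): parent n4 fail=0; on 'a' 0 → fail=9;  out ∅∪∅=∅
  n8('bcca'): parent n7 fail=1; on 'a' 1→0 → fail=9;  out {2}∪∅={2}
  n12('aacd'): parent n11 fail=1; on 'd' 1→0 → fail=0;  out ∅∪∅=∅
  n17('bcad'): parent n16 fail=9; on 'd' 9 → fail=19;  out ∅∪{7}={7}
  n6('bcdad'): parent n5 fail=9; on 'd' 9 → fail=19;  out {1}∪{7}={1,7}
  n13('aacdd'): parent n12 fail=0; on 'd' 0 → fail=0;  out ∅∪∅=∅
  n18('bcadb'): parent n17 fail=19; on 'b' 19→0 → fail=2;  out {6}∪∅={6}
  n14('aacddd'): parent n13 fail=0; on 'd' 0 → fail=0;  out {4}∪∅={4}

Text stream:
[0] read 'b'  n0⇒n2
[1] read 'b'  n2⇒n15  ** P5@[0:1]
[2] read 'a'  n15⇒n9 (via fail)
[3] read 'a'  n9⇒n10  ** P3@[2:3]
[4] read 'b'  n10⇒n2 (via fail)
[5] read 'c'  n2⇒n3  ** P0@[5:5]
[6] read 'c'  n3⇒n7  ** P0@[6:6]
[7] read 'b'  n7⇒n2 (via fail)
[8] read 'b'  n2⇒n15  ** P5@[7:8]
[9] read 'b'  n15⇒n15 (via fail)  ** P5@[8:9]
[10] read 'c'  n15⇒n3 (via fail)  ** P0@[10:10]
[11] read 'a'  n3⇒n16
[12] read 'a'  n16⇒n10 (via fail)  ** P3@[11:12]
[13] read 'c'  n10⇒n11  ** P0@[13:13]
[14] read 'd'  n11⇒n12
[15] read 'd'  n12⇒n13
[16] read 'd'  n13⇒n14  ** P4@[11:16]
[17] read 'b'  n14⇒n2 (via fail)
[18] read 'c'  n2⇒n3  ** P0@[18:18]
[19] read 'a'  n3⇒n16
[20] read 'd'  n16⇒n17  ** P7@[19:20]
[21] read 'b'  n17⇒n18  ** P6@[17:21]
[22] read 'a'  n18⇒n9 (via fail)
[23] read 'd'  n9⇒n19  ** P7@[22:23]
[24] read 'b'  n19⇒n2 (via fail)
[25] read 'c'  n2⇒n3  ** P0@[25:25]
[26] read 'd'  n3⇒n4
[27] read 'a'  n4⇒n5
[28] read 'd'  n5⇒n6  ** P1@[24:28],P7@[27:28]
[29] read 'c'  n6⇒n1 (via fail)  ** P0@[29:29]
[30] read 'b'  n1⇒n2 (via fail)
[31] read 'c'  n2⇒n3  ** P0@[31:31]
[32] read 'a'  n3⇒n16
[33] read 'd'  n16⇒n17  ** P7@[32:33]
[34] read 'b'  n17⇒n18  ** P6@[30:34]
[35] read 'a'  n18⇒n9 (via fail)
[36] read 'a'  n9⇒n10  ** P3@[35:36]
[37] read 'c'  n10⇒n11  ** P0@[37:37]
[38] read 'd'  n11⇒n12
[39] read 'd'  n12⇒n13
[40] read 'd'  n13⇒n14  ** P4@[35:40]
[41] read 'a'  n14⇒n9 (via fail)
[42] read 'b'  n9⇒n2 (via fail)
[43] read 'c'  n2⇒n3  ** P0@[43:43]
[44] read 'd'  n3⇒n4
[45] read 'a'  n4⇒n5
[46] read 'd'  n5⇒n6  ** P1@[42:46],P7@[45:46]
[47] read 'a'  n6⇒n9 (via fail)
[48] read 'b'  n9⇒n2 (via fail)
[49] read 'b'  n2⇒n15  ** P5@[48:49]
[50] read 'b'  n15⇒n15 (via fail)  ** P5@[49:50]
[51] read 'c'  n15⇒n3 (via fail)  ** P0@[51:51]

All matches (sorted): [[1,5],[3,3],[5,0],[6,0],[8,5],[9,5],[10,0],[12,3],[13,0],[16,4],[18,0],[20,7],[21,6],[23,7],[25,0],[28,1],[28,7],[29,0],[31,0],[33,7],[34,6],[36,3],[37,0],[40,4],[43,0],[46,1],[46,7],[49,5],[50,5],[51,0]]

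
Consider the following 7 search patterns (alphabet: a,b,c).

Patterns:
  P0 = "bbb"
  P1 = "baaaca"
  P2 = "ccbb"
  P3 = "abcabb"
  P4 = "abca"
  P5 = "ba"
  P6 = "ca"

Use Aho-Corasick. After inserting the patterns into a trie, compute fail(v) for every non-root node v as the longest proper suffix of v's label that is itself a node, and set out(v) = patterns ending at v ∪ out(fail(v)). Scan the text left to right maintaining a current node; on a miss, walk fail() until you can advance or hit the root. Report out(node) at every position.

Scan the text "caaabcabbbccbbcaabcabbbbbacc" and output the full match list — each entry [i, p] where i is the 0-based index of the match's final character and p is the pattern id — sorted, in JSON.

Construct AC machine:
Trie (insert patterns):
  n0 'ε': a→13 b→1 c→9
  n1 'b': a→4 b→2
  n2 'bb': b→3
  n3 'bbb': ·  ←P0
  n4 'ba': a→5  ←P5
  n5 'baa': a→6
  n6 'baaa': c→7
  n7 'baaac': a→8
  n8 'baaaca': ·  ←P1
  n9 'c': a→19 c→10
  n10 'cc': b→11
  n11 'ccb': b→12
  n12 'ccbb': ·  ←P2
  n13 'a': b→14
  n14 'ab': c→15
  n15 'abc': a→16
  n16 'abca': b→17  ←P4
  n17 'abcab': b→18
  n18 'abcabb': ·  ←P3
  n19 'ca': ·  ←P6

Failure links (BFS by depth):
  n1('b'): parent n0 fail=0; on 'b' 0 → fail=0;  out ∅∪∅=∅
  n9('c'): parent n0 fail=0; on 'c' 0 → fail=0;  out ∅∪∅=∅
  n13('a'): parent n0 fail=0; on 'a' 0 → fail=0;  out ∅∪∅=∅
  n2('bb'): parent n1 fail=0; on 'b' 0 → fail=1;  out ∅∪∅=∅
  n4('ba'): parent n1 fail=0; on 'a' 0 → fail=13;  out {5}∪∅={5}
  n10('cc'): parent n9 fail=0; on 'c' 0 → fail=9;  out ∅∪∅=∅
  n14('ab'): parent n13 fail=0; on 'b' 0 → fail=1;  out ∅∪∅=∅
  n19('ca'): parent n9 fail=0; on 'a' 0 → fail=13;  out {6}∪∅={6}
  n3('bbb'): parent n2 fail=1; on 'b' 1 → fail=2;  out {0}∪∅={0}
  n5('baa'): parent n4 fail=13; on 'a' 13→0 → fail=13;  out ∅∪∅=∅
  n11('ccb'): parent n10 fail=9; on 'b' 9→0 → fail=1;  out ∅∪∅=∅
  n15('abc'): parent n14 fail=1; on 'c' 1→0 → fail=9;  out ∅∪∅=∅
  n6('baaa'): parent n5 fail=13; on 'a' 13→0 → fail=13;  out ∅∪∅=∅
  n12('ccbb'): parent n11 fail=1; on 'b' 1 → fail=2;  out {2}∪∅={2}
  n16('abca'): parent n15 fail=9; on 'a' 9 → fail=19;  out {4}∪{6}={4,6}
  n7('baaac'): parent n6 fail=13; on 'c' 13→0 → fail=9;  out ∅∪∅=∅
  n17('abcab'): parent n16 fail=19; on 'b' 19→13 → fail=14;  out ∅∪∅=∅
  n8('baaaca'): parent n7 fail=9; on 'a' 9 → fail=19;  out {1}∪{6}={1,6}
  n18('abcabb'): parent n17 fail=14; on 'b' 14→1 → fail=2;  out {3}∪∅={3}

Text stream:
i=0 'c': node 0→9
i=1 'a': node 9→19  ** P6@[0:1]
i=2 'a': node 19→13 (via fail)
i=3 'a': node 13→13 (via fail)
i=4 'b': node 13→14
i=5 'c': node 14→15
i=6 'a': node 15→16  ** P4@[3:6],P6@[5:6]
i=7 'b': node 16→17
i=8 'b': node 17→18  ** P3@[3:8]
i=9 'b': node 18→3 (via fail)  ** P0@[7:9]
i=10 'c': node 3→9 (via fail)
i=11 'c': node 9→10
i=12 'b': node 10→11
i=13 'b': node 11→12  ** P2@[10:13]
i=14 'c': node 12→9 (via fail)
i=15 'a': node 9→19  ** P6@[14:15]
i=16 'a': node 19→13 (via fail)
i=17 'b': node 13→14
i=18 'c': node 14→15
i=19 'a': node 15→16  ** P4@[16:19],P6@[18:19]
i=20 'b': node 16→17
i=21 'b': node 17→18  ** P3@[16:21]
i=22 'b': node 18→3 (via fail)  ** P0@[20:22]
i=23 'b': node 3→3 (via fail)  ** P0@[21:23]
i=24 'b': node 3→3 (via fail)  ** P0@[22:24]
i=25 'a': node 3→4 (via fail)  ** P5@[24:25]
i=26 'c': node 4→9 (via fail)
i=27 'c': node 9→10

Matches: [[1,6],[6,4],[6,6],[8,3],[9,0],[13,2],[15,6],[19,4],[19,6],[21,3],[22,0],[23,0],[24,0],[25,5]]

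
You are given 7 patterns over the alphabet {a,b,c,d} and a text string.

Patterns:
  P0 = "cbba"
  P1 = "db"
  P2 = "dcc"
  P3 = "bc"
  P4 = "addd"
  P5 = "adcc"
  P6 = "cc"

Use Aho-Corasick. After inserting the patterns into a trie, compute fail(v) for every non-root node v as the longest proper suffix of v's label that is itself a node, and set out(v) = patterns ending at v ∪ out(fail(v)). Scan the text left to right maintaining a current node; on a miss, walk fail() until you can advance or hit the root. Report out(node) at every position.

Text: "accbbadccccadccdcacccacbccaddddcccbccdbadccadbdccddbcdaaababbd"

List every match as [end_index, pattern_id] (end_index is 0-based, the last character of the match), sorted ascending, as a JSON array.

Build:
Trie nodes:
  n0 'ε': a→11 b→9 c→1 d→5
  n1 'c': b→2 c→17
  n2 'cb': b→3
  n3 'cbb': a→4
  n4 'cbba': ·  [P0 ends]
  n5 'd': b→6 c→7
  n6 'db': ·  [P1 ends]
  n7 'dc': c→8
  n8 'dcc': ·  [P2 ends]
  n9 'b': c→10
  n10 'bc': ·  [P3 ends]
  n11 'a': d→12
  n12 'ad': c→15 d→13
  n13 'add': d→14
  n14 'addd': ·  [P4 ends]
  n15 'adc': c→16
  n16 'adcc': ·  [P5 ends]
  n17 'cc': ·  [P6 ends]

Failure links (BFS by depth):
  fail(1) 'c': from fail(0)=0 chase 'c': 0 ⇒ 0;  out=∅∪out(0)=∅
  fail(5) 'd': from fail(0)=0 chase 'd': 0 ⇒ 0;  out=∅∪out(0)=∅
  fail(9) 'b': from fail(0)=0 chase 'b': 0 ⇒ 0;  out=∅∪out(0)=∅
  fail(11) 'a': from fail(0)=0 chase 'a': 0 ⇒ 0;  out=∅∪out(0)=∅
  fail(2) 'cb': from fail(1)=0 chase 'b': 0 ⇒ 9;  out=∅∪out(9)=∅
  fail(6) 'db': from fail(5)=0 chase 'b': 0 ⇒ 9;  out={1}∪out(9)={1}
  fail(7) 'dc': from fail(5)=0 chase 'c': 0 ⇒ 1;  out=∅∪out(1)=∅
  fail(10) 'bc': from fail(9)=0 chase 'c': 0 ⇒ 1;  out={3}∪out(1)={3}
  fail(12) 'ad': from fail(11)=0 chase 'd': 0 ⇒ 5;  out=∅∪out(5)=∅
  fail(17) 'cc': from fail(1)=0 chase 'c': 0 ⇒ 1;  out={6}∪out(1)={6}
  fail(3) 'cbb': from fail(2)=9 chase 'b': 9→0 ⇒ 9;  out=∅∪out(9)=∅
  fail(8) 'dcc': from fail(7)=1 chase 'c': 1 ⇒ 17;  out={2}∪out(17)={2,6}
  fail(13) 'add': from fail(12)=5 chase 'd': 5→0 ⇒ 5;  out=∅∪out(5)=∅
  fail(15) 'adc': from fail(12)=5 chase 'c': 5 ⇒ 7;  out=∅∪out(7)=∅
  fail(4) 'cbba': from fail(3)=9 chase 'a': 9→0 ⇒ 11;  out={0}∪out(11)={0}
  fail(14) 'addd': from fail(13)=5 chase 'd': 5→0 ⇒ 5;  out={4}∪out(5)={4}
  fail(16) 'adcc': from fail(15)=7 chase 'c': 7 ⇒ 8;  out={5}∪out(8)={2,5,6}

Run:
[0] read 'a'  n0⇒n11
[1] read 'c'  n11⇒n1 ·f
[2] read 'c'  n1⇒n17  ** P6@[1:2]
[3] read 'b'  n17⇒n2 ·f
[4] read 'b'  n2⇒n3
[5] read 'a'  n3⇒n4  ** P0@[2:5]
[6] read 'd'  n4⇒n12 ·f
[7] read 'c'  n12⇒n15
[8] read 'c'  n15⇒n16  ** P2@[6:8],P5@[5:8],P6@[7:8]
[9] read 'c'  n16⇒n17 ·f  ** P6@[8:9]
[10] read 'c'  n17⇒n17 ·f  ** P6@[9:10]
[11] read 'a'  n17⇒n11 ·f
[12] read 'd'  n11⇒n12
[13] read 'c'  n12⇒n15
[14] read 'c'  n15⇒n16  ** P2@[12:14],P5@[11:14],P6@[13:14]
[15] read 'd'  n16⇒n5 ·f
[16] read 'c'  n5⇒n7
[17] read 'a'  n7⇒n11 ·f
[18] read 'c'  n11⇒n1 ·f
[19] read 'c'  n1⇒n17  ** P6@[18:19]
[20] read 'c'  n17⇒n17 ·f  ** P6@[19:20]
[21] read 'a'  n17⇒n11 ·f
[22] read 'c'  n11⇒n1 ·f
[23] read 'b'  n1⇒n2
[24] read 'c'  n2⇒n10 ·f  ** P3@[23:24]
[25] read 'c'  n10⇒n17 ·f  ** P6@[24:25]
[26] read 'a'  n17⇒n11 ·f
[27] read 'd'  n11⇒n12
[28] read 'd'  n12⇒n13
[29] read 'd'  n13⇒n14  ** P4@[26:29]
[30] read 'd'  n14⇒n5 ·f
[31] read 'c'  n5⇒n7
[32] read 'c'  n7⇒n8  ** P2@[30:32],P6@[31:32]
[33] read 'c'  n8⇒n17 ·f  ** P6@[32:33]
[34] read 'b'  n17⇒n2 ·f
[35] read 'c'  n2⇒n10 ·f  ** P3@[34:35]
[36] read 'c'  n10⇒n17 ·f  ** P6@[35:36]
[37] read 'd'  n17⇒n5 ·f
[38] read 'b'  n5⇒n6  ** P1@[37:38]
[39] read 'a'  n6⇒n11 ·f
[40] read 'd'  n11⇒n12
[41] read 'c'  n12⇒n15
[42] read 'c'  n15⇒n16  ** P2@[40:42],P5@[39:42],P6@[41:42]
[43] read 'a'  n16⇒n11 ·f
[44] read 'd'  n11⇒n12
[45] read 'b'  n12⇒n6 ·f  ** P1@[44:45]
[46] read 'd'  n6⇒n5 ·f
[47] read 'c'  n5⇒n7
[48] read 'c'  n7⇒n8  ** P2@[46:48],P6@[47:48]
[49] read 'd'  n8⇒n5 ·f
[50] read 'd'  n5⇒n5 ·f
[51] read 'b'  n5⇒n6  ** P1@[50:51]
[52] read 'c'  n6⇒n10 ·f  ** P3@[51:52]
[53] read 'd'  n10⇒n5 ·f
[54] read 'a'  n5⇒n11 ·f
[55] read 'a'  n11⇒n11 ·f
[56] read 'a'  n11⇒n11 ·f
[57] read 'b'  n11⇒n9 ·f
[58] read 'a'  n9⇒n11 ·f
[59] read 'b'  n11⇒n9 ·f
[60] read 'b'  n9⇒n9 ·f
[61] read 'd'  n9⇒n5 ·f

All matches (sorted): [[2,6],[5,0],[8,2],[8,5],[8,6],[9,6],[10,6],[14,2],[14,5],[14,6],[19,6],[20,6],[24,3],[25,6],[29,4],[32,2],[32,6],[33,6],[35,3],[36,6],[38,1],[42,2],[42,5],[42,6],[45,1],[48,2],[48,6],[51,1],[52,3]]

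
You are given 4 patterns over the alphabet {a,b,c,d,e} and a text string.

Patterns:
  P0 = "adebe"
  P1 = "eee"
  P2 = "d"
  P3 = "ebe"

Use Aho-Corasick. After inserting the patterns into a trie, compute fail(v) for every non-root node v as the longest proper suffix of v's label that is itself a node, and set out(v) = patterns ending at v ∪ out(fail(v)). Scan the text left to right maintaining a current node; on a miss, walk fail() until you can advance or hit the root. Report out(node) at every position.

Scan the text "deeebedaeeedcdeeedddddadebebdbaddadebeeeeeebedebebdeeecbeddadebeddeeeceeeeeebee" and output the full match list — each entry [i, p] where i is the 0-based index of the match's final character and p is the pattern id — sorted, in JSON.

Construct AC machine:
Trie (insert patterns):
  n0 'ε': a→1 d→9 e→6
  n1 'a': d→2
  n2 'ad': e→3
  n3 'ade': b→4
  n4 'adeb': e→5
  n5 'adebe': ·  [P0 ends]
  n6 'e': b→10 e→7
  n7 'ee': e→8
  n8 'eee': ·  [P1 ends]
  n9 'd': ·  [P2 ends]
  n10 'eb': e→11
  n11 'ebe': ·  [P3 ends]

Failure links (BFS by depth):
  n1('a'): parent n0 fail=0; on 'a' 0 → fail=0;  out ∅∪∅=∅
  n6('e'): parent n0 fail=0; on 'e' 0 → fail=0;  out ∅∪∅=∅
  n9('d'): parent n0 fail=0; on 'd' 0 → fail=0;  out {2}∪∅={2}
  n2('ad'): parent n1 fail=0; on 'd' 0 → fail=9;  out ∅∪{2}={2}
  n7('ee'): parent n6 fail=0; on 'e' 0 → fail=6;  out ∅∪∅=∅
  n10('eb'): parent n6 fail=0; on 'b' 0 → fail=0;  out ∅∪∅=∅
  n3('ade'): parent n2 fail=9; on 'e' 9→0 → fail=6;  out ∅∪∅=∅
  n8('eee'): parent n7 fail=6; on 'e' 6 → fail=7;  out {1}∪∅={1}
  n11('ebe'): parent n10 fail=0; on 'e' 0 → fail=6;  out {3}∪∅={3}
  n4('adeb'): parent n3 fail=6; on 'b' 6 → fail=10;  out ∅∪∅=∅
  n5('adebe'): parent n4 fail=10; on 'e' 10 → fail=11;  out {0}∪{3}={0,3}

Scan:
pos 0 'd': at 9  emit P2@[0:0]
pos 1 'e': at 6 (via fail)
pos 2 'e': at 7
pos 3 'e': at 8  emit P1@[1:3]
pos 4 'b': at 10 (via fail)
pos 5 'e': at 11  emit P3@[3:5]
pos 6 'd': at 9 (via fail)  emit P2@[6:6]
pos 7 'a': at 1 (via fail)
pos 8 'e': at 6 (via fail)
pos 9 'e': at 7
pos 10 'e': at 8  emit P1@[8:10]
pos 11 'd': at 9 (via fail)  emit P2@[11:11]
pos 12 'c': at 0 (via fail)
pos 13 'd': at 9  emit P2@[13:13]
pos 14 'e': at 6 (via fail)
pos 15 'e': at 7
pos 16 'e': at 8  emit P1@[14:16]
pos 17 'd': at 9 (via fail)  emit P2@[17:17]
pos 18 'd': at 9 (via fail)  emit P2@[18:18]
pos 19 'd': at 9 (via fail)  emit P2@[19:19]
pos 20 'd': at 9 (via fail)  emit P2@[20:20]
pos 21 'd': at 9 (via fail)  emit P2@[21:21]
pos 22 'a': at 1 (via fail)
pos 23 'd': at 2  emit P2@[23:23]
pos 24 'e': at 3
pos 25 'b': at 4
pos 26 'e': at 5  emit P0@[22:26],P3@[24:26]
pos 27 'b': at 10 (via fail)
pos 28 'd': at 9 (via fail)  emit P2@[28:28]
pos 29 'b': at 0 (via fail)
pos 30 'a': at 1
pos 31 'd': at 2  emit P2@[31:31]
pos 32 'd': at 9 (via fail)  emit P2@[32:32]
pos 33 'a': at 1 (via fail)
pos 34 'd': at 2  emit P2@[34:34]
pos 35 'e': at 3
pos 36 'b': at 4
pos 37 'e': at 5  emit P0@[33:37],P3@[35:37]
pos 38 'e': at 7 (via fail)
pos 39 'e': at 8  emit P1@[37:39]
pos 40 'e': at 8 (via fail)  emit P1@[38:40]
pos 41 'e': at 8 (via fail)  emit P1@[39:41]
pos 42 'e': at 8 (via fail)  emit P1@[40:42]
pos 43 'b': at 10 (via fail)
pos 44 'e': at 11  emit P3@[42:44]
pos 45 'd': at 9 (via fail)  emit P2@[45:45]
pos 46 'e': at 6 (via fail)
pos 47 'b': at 10
pos 48 'e': at 11  emit P3@[46:48]
pos 49 'b': at 10 (via fail)
pos 50 'd': at 9 (via fail)  emit P2@[50:50]
pos 51 'e': at 6 (via fail)
pos 52 'e': at 7
pos 53 'e': at 8  emit P1@[51:53]
pos 54 'c': at 0 (via fail)
pos 55 'b': at 0
pos 56 'e': at 6
pos 57 'd': at 9 (via fail)  emit P2@[57:57]
pos 58 'd': at 9 (via fail)  emit P2@[58:58]
pos 59 'a': at 1 (via fail)
pos 60 'd': at 2  emit P2@[60:60]
pos 61 'e': at 3
pos 62 'b': at 4
pos 63 'e': at 5  emit P0@[59:63],P3@[61:63]
pos 64 'd': at 9 (via fail)  emit P2@[64:64]
pos 65 'd': at 9 (via fail)  emit P2@[65:65]
pos 66 'e': at 6 (via fail)
pos 67 'e': at 7
pos 68 'e': at 8  emit P1@[66:68]
pos 69 'c': at 0 (via fail)
pos 70 'e': at 6
pos 71 'e': at 7
pos 72 'e': at 8  emit P1@[70:72]
pos 73 'e': at 8 (via fail)  emit P1@[71:73]
pos 74 'e': at 8 (via fail)  emit P1@[72:74]
pos 75 'e': at 8 (via fail)  emit P1@[73:75]
pos 76 'b': at 10 (via fail)
pos 77 'e': at 11  emit P3@[75:77]
pos 78 'e': at 7 (via fail)

All matches (sorted): [[0,2],[3,1],[5,3],[6,2],[10,1],[11,2],[13,2],[16,1],[17,2],[18,2],[19,2],[20,2],[21,2],[23,2],[26,0],[26,3],[28,2],[31,2],[32,2],[34,2],[37,0],[37,3],[39,1],[40,1],[41,1],[42,1],[44,3],[45,2],[48,3],[50,2],[53,1],[57,2],[58,2],[60,2],[63,0],[63,3],[64,2],[65,2],[68,1],[72,1],[73,1],[74,1],[75,1],[77,3]]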